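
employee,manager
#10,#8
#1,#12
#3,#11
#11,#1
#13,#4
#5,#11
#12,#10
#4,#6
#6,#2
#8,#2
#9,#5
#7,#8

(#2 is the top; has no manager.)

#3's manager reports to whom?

#1

#3 reports to #11, and #11 reports to #1. So #3's skip-level manager is #1.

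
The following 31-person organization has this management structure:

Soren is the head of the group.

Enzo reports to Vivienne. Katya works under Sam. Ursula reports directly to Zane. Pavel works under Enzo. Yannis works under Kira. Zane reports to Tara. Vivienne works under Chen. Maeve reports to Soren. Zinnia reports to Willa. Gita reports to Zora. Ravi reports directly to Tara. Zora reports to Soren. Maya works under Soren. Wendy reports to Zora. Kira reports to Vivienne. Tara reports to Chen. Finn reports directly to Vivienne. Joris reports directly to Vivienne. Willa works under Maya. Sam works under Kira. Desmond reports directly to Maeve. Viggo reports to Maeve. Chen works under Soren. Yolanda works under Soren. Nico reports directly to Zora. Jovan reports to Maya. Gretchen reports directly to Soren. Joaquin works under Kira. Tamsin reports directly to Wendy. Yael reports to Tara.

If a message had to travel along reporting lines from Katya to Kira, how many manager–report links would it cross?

Katya is in Kira's organization: the chain from Katya up to Kira is Katya → Sam → Kira, which is 2 links.

2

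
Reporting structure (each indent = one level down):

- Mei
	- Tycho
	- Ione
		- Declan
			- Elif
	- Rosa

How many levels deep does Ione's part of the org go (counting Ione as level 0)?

2

The longest chain under Ione runs Ione → Declan → Elif, which is 2 levels below Ione.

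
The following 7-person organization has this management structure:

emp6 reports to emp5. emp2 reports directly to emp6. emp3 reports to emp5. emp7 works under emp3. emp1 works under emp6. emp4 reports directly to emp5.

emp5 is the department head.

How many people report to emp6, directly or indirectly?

2

emp6 directly manages emp2, emp1. emp2 has no reports. emp1 has no reports. So emp6's organization is 2 direct reports plus everyone under them: 1 + 1 = 2.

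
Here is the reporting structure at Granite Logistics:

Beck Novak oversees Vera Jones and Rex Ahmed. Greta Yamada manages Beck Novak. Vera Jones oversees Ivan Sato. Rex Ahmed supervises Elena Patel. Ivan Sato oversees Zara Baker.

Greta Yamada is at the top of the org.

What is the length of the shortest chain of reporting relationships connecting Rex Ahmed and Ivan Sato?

Rex Ahmed is 1 level below Beck Novak, and Ivan Sato is 2 levels below Beck Novak (their lowest common manager). The shortest path runs up from Rex Ahmed to Beck Novak and back down to Ivan Sato: 1 + 2 = 3 links.

3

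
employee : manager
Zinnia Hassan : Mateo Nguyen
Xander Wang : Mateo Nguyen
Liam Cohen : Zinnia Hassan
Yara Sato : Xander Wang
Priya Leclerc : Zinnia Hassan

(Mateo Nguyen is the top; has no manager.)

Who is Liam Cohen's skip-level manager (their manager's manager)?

Mateo Nguyen

Liam Cohen reports to Zinnia Hassan, and Zinnia Hassan reports to Mateo Nguyen. So Liam Cohen's skip-level manager is Mateo Nguyen.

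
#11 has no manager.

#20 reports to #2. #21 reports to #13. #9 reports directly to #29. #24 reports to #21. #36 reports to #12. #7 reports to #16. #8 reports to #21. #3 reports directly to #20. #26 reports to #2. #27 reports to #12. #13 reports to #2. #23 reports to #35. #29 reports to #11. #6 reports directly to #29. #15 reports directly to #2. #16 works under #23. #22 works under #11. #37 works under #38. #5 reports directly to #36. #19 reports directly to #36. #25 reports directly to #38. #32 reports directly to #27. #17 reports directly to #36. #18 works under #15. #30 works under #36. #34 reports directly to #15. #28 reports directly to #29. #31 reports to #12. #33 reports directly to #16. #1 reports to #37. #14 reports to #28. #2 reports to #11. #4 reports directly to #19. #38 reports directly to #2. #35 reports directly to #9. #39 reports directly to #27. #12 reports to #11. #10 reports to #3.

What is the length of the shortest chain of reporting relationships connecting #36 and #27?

2

#36 is 1 level below #12, and #27 is 1 level below #12 (their lowest common manager). The shortest path runs up from #36 to #12 and back down to #27: 1 + 1 = 2 links.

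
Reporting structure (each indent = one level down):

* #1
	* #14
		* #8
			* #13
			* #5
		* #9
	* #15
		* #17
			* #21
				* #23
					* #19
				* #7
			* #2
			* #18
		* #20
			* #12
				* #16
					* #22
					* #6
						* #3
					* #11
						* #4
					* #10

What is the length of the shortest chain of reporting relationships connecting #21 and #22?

#21 is 2 levels below #15, and #22 is 4 levels below #15 (their lowest common manager). The shortest path runs up from #21 to #15 and back down to #22: 2 + 4 = 6 links.

6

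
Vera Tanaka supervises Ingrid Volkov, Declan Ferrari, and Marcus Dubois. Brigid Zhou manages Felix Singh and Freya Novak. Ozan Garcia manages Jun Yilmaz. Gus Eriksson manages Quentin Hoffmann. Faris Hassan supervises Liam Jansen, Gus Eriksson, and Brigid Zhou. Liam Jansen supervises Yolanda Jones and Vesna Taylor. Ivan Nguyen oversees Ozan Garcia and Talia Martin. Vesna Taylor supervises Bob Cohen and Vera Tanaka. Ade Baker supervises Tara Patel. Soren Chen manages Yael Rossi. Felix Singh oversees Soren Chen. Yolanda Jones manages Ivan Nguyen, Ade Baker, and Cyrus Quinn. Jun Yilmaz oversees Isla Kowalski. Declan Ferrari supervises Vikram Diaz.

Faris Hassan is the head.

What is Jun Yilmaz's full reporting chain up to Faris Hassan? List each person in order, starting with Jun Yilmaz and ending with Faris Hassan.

Jun Yilmaz reports to Ozan Garcia. Ozan Garcia reports to Ivan Nguyen. Ivan Nguyen reports to Yolanda Jones. Yolanda Jones reports to Liam Jansen. Liam Jansen reports to Faris Hassan. Faris Hassan is at the top.

Jun Yilmaz -> Ozan Garcia -> Ivan Nguyen -> Yolanda Jones -> Liam Jansen -> Faris Hassan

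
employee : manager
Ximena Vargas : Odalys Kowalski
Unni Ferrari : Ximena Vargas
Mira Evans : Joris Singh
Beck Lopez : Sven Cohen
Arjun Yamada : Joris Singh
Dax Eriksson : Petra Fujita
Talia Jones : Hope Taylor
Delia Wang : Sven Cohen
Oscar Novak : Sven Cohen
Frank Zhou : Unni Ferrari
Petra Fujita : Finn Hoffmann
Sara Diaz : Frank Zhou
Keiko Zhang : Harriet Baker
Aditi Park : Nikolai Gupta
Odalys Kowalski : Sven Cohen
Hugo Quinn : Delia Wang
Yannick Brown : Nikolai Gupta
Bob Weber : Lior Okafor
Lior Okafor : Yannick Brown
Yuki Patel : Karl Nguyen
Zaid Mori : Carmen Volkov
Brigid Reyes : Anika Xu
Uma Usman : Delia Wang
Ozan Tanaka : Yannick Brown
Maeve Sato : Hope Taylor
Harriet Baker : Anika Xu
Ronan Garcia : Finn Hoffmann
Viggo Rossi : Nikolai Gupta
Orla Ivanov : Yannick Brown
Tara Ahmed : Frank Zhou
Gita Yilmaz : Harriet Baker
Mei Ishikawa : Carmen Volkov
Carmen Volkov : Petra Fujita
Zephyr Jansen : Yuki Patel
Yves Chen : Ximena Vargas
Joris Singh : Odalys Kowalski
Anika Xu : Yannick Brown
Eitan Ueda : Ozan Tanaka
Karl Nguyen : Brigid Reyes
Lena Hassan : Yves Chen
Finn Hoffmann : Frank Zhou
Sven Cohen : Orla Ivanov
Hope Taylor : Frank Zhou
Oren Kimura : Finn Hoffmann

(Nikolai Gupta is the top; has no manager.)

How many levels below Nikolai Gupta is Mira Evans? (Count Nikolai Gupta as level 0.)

6

Chain from Mira Evans up to Nikolai Gupta: Mira Evans → Joris Singh → Odalys Kowalski → Sven Cohen → Orla Ivanov → Yannick Brown → Nikolai Gupta. That is 6 steps up, so Mira Evans is 6 levels below Nikolai Gupta.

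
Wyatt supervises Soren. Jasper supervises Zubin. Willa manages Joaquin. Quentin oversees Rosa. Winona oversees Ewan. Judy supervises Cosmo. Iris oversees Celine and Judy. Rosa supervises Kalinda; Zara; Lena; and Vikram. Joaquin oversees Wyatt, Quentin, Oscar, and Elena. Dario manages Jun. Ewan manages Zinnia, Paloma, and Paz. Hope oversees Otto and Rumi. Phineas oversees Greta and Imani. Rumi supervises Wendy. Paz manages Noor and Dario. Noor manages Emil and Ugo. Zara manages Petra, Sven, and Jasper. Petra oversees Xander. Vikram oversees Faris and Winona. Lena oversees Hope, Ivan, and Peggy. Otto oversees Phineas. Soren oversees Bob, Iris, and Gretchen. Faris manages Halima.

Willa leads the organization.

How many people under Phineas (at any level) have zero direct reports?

The people in Phineas's organization with no one reporting to them are Imani, Greta. That is 2.

2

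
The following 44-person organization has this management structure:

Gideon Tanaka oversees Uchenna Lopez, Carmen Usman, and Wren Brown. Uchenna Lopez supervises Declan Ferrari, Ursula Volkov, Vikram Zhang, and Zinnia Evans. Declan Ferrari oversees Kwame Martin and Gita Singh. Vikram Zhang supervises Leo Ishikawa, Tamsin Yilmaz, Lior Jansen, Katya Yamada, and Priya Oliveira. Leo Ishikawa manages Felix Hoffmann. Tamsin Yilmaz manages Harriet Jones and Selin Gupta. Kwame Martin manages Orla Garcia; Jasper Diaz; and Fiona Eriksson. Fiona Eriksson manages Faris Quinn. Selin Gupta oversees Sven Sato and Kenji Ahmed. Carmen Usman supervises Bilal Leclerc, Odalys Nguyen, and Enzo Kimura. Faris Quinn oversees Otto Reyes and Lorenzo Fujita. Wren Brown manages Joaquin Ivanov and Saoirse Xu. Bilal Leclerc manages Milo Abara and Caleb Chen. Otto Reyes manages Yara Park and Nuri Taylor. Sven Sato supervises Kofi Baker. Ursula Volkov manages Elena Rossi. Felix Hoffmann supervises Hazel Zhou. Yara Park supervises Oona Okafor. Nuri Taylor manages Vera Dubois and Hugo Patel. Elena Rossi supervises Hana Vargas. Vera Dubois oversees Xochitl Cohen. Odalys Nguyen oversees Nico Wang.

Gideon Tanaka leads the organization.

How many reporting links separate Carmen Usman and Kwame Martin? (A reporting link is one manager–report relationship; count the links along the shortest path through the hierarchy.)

Carmen Usman is 1 level below Gideon Tanaka, and Kwame Martin is 3 levels below Gideon Tanaka (their lowest common manager). The shortest path runs up from Carmen Usman to Gideon Tanaka and back down to Kwame Martin: 1 + 3 = 4 links.

4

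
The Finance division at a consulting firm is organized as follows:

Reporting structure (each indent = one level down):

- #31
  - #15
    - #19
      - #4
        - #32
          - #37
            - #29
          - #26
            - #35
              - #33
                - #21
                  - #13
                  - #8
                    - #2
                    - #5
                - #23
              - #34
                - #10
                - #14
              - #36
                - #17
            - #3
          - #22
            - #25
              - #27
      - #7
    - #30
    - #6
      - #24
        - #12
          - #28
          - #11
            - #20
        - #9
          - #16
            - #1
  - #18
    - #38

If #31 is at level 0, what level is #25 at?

Chain from #25 up to #31: #25 → #22 → #32 → #4 → #19 → #15 → #31. That is 6 steps up, so #25 is 6 levels below #31.

6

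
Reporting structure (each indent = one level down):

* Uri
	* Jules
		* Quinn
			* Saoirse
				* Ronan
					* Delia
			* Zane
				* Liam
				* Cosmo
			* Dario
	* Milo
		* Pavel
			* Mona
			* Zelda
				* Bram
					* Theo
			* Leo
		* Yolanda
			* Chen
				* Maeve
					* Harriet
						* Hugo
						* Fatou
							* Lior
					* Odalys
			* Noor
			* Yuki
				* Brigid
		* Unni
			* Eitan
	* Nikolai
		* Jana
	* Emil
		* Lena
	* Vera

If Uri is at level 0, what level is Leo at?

Chain from Leo up to Uri: Leo → Pavel → Milo → Uri. That is 3 steps up, so Leo is 3 levels below Uri.

3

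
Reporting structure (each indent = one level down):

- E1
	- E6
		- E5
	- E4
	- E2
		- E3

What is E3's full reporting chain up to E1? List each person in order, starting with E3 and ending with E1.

E3 -> E2 -> E1

E3 reports to E2. E2 reports to E1. E1 is at the top.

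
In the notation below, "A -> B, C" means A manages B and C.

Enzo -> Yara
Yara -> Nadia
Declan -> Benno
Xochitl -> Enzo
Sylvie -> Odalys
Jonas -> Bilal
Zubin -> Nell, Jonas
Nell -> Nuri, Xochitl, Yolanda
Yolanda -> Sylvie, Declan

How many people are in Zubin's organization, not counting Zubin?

Zubin directly manages Nell, Jonas. Under Nell: Yolanda, Declan, Benno, Sylvie, Odalys, Xochitl, Enzo, Yara, Nadia, Nuri (10). Under Jonas: Bilal (1). So Zubin's organization is 2 direct reports plus everyone under them: 11 + 2 = 13.

13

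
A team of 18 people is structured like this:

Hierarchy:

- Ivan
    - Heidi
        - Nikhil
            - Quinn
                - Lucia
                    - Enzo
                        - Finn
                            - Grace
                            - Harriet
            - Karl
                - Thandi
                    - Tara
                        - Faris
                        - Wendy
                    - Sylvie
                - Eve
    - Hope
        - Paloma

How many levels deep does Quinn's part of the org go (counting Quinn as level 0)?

The longest chain under Quinn runs Quinn → Lucia → Enzo → Finn → Harriet, which is 4 levels below Quinn.

4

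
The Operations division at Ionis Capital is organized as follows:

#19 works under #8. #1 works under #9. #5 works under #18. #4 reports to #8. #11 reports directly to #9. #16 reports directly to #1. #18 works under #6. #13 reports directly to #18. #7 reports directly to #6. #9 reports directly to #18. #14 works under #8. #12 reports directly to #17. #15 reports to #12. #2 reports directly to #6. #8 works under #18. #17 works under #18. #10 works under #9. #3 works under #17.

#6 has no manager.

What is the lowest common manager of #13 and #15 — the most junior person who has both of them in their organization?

#13's chain of managers is #18, #6. #15's chain of managers is #12, #17, #18, #6. The first manager that appears in both chains is #18.

#18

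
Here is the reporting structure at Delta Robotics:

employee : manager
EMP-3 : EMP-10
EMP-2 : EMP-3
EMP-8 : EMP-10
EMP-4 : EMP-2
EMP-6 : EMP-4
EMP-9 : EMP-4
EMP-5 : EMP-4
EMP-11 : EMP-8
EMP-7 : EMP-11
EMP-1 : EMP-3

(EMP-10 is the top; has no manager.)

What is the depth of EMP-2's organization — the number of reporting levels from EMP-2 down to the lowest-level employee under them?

2

The longest chain under EMP-2 runs EMP-2 → EMP-4 → EMP-5, which is 2 levels below EMP-2.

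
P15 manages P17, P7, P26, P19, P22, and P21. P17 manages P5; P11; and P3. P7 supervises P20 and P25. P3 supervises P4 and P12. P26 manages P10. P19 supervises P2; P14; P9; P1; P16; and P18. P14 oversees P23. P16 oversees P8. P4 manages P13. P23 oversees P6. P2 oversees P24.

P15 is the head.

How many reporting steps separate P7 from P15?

Chain from P7 up to P15: P7 → P15. That is 1 step up, so P7 is 1 level below P15.

1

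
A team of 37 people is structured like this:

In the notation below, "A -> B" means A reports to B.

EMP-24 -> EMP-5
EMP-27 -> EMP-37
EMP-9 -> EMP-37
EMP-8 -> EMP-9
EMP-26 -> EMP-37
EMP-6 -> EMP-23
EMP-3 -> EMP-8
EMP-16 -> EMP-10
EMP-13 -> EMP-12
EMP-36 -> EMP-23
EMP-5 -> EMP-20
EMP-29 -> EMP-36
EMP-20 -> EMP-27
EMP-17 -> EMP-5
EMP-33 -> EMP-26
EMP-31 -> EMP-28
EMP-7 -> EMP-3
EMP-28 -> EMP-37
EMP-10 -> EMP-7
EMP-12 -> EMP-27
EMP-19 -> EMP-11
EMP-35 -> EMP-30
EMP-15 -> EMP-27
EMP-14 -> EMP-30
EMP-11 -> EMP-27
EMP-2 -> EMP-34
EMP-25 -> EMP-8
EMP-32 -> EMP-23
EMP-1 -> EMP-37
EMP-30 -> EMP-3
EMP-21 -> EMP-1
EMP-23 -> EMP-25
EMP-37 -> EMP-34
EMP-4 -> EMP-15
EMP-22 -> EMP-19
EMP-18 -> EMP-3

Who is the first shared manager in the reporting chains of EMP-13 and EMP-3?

EMP-13's chain of managers is EMP-12, EMP-27, EMP-37, EMP-34. EMP-3's chain of managers is EMP-8, EMP-9, EMP-37, EMP-34. The first manager that appears in both chains is EMP-37.

EMP-37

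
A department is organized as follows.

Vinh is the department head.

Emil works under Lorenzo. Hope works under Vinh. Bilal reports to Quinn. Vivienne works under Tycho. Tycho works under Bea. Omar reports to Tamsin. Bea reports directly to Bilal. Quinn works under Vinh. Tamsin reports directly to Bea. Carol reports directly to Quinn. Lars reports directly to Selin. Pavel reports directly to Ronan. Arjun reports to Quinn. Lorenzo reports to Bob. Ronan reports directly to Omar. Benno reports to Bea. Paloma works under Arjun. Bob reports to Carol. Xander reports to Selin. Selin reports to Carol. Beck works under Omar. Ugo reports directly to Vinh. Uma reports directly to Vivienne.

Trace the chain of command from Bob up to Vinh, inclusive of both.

Bob -> Carol -> Quinn -> Vinh

Bob reports to Carol. Carol reports to Quinn. Quinn reports to Vinh. Vinh is at the top.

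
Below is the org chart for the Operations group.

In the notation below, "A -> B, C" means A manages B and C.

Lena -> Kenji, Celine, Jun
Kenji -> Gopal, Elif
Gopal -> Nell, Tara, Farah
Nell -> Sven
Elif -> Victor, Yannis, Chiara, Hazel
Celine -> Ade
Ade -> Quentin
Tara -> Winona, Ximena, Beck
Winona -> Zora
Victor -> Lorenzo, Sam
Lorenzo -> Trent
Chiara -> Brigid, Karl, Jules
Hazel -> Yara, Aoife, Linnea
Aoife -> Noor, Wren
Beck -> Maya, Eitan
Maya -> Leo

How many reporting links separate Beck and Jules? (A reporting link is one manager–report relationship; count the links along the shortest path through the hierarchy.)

Beck is 3 levels below Kenji, and Jules is 3 levels below Kenji (their lowest common manager). The shortest path runs up from Beck to Kenji and back down to Jules: 3 + 3 = 6 links.

6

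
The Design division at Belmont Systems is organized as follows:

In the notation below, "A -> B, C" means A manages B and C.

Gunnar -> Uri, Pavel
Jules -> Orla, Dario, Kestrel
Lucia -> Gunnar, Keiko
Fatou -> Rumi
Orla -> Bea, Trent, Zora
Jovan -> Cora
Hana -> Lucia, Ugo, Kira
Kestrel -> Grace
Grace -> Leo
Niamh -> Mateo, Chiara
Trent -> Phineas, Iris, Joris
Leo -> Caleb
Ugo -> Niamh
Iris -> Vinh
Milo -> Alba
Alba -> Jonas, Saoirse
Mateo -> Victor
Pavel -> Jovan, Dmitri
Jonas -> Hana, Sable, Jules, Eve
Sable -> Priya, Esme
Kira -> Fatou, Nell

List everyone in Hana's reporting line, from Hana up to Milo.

Hana -> Jonas -> Alba -> Milo

Hana reports to Jonas. Jonas reports to Alba. Alba reports to Milo. Milo is at the top.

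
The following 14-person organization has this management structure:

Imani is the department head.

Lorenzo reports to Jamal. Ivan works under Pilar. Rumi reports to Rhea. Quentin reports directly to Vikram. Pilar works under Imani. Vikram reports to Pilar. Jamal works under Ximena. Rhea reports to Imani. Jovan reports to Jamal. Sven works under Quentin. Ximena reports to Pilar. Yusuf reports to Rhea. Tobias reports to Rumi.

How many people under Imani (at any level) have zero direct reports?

The people in Imani's organization with no one reporting to them are Yusuf, Tobias, Ivan, Lorenzo, Jovan, Sven. That is 6.

6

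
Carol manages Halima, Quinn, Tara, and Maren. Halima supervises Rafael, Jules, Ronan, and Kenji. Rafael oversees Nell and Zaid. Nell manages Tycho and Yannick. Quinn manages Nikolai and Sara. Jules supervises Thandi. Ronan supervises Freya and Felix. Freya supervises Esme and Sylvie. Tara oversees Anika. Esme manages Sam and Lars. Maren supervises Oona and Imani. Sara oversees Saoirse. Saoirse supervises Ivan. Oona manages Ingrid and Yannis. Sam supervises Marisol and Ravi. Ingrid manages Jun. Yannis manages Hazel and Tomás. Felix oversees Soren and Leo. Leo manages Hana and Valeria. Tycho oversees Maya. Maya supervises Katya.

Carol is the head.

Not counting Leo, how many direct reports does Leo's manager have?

Leo reports to Felix. Felix's other direct reports are Soren — 1 peer.

1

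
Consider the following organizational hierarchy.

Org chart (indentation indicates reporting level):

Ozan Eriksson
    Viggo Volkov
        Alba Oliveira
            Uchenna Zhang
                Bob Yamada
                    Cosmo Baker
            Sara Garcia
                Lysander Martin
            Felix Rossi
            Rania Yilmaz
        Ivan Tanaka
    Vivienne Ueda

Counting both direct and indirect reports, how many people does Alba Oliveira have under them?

Alba Oliveira directly manages Uchenna Zhang, Sara Garcia, Felix Rossi, Rania Yilmaz. Under Uchenna Zhang: Bob Yamada, Cosmo Baker (2). Under Sara Garcia: Lysander Martin (1). Felix Rossi has no reports. Rania Yilmaz has no reports. So Alba Oliveira's organization is 4 direct reports plus everyone under them: 3 + 2 + 1 + 1 = 7.

7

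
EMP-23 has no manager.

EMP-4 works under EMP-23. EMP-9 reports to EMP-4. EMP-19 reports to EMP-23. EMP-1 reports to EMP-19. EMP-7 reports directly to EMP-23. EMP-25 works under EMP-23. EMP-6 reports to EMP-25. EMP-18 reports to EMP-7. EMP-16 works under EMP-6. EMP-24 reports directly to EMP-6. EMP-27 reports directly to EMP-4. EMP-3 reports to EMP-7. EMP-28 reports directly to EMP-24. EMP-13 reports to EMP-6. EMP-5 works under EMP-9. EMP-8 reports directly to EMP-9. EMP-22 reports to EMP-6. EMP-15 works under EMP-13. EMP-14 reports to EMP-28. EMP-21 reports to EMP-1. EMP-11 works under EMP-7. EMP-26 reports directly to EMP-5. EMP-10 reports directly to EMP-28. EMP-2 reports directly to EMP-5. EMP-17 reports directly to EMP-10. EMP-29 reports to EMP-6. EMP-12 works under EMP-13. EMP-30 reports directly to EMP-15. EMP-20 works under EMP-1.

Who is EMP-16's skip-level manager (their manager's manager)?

EMP-16 reports to EMP-6, and EMP-6 reports to EMP-25. So EMP-16's skip-level manager is EMP-25.

EMP-25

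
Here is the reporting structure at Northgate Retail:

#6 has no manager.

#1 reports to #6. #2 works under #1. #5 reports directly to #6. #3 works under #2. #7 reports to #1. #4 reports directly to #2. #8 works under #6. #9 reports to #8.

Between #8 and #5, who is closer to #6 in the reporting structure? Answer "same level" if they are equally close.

Both #8 and #5 are 1 level below #6.

same level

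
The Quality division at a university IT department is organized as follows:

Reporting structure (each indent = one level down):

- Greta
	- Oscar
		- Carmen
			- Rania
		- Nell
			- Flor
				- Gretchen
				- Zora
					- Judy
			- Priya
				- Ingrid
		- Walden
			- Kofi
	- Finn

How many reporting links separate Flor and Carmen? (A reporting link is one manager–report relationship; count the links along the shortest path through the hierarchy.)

3

Flor is 2 levels below Oscar, and Carmen is 1 level below Oscar (their lowest common manager). The shortest path runs up from Flor to Oscar and back down to Carmen: 2 + 1 = 3 links.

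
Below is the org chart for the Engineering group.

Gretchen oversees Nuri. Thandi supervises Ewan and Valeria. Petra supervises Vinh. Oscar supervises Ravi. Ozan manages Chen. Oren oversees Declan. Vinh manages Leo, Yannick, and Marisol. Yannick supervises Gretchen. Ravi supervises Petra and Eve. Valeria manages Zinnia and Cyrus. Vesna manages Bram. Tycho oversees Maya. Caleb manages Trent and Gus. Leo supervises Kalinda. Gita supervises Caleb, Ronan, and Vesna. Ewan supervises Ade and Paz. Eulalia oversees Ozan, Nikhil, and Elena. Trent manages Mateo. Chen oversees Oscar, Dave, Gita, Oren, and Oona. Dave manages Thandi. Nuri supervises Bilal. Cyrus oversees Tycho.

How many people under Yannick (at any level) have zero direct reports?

The only person in Yannick's organization with no one reporting to them is Bilal. That is 1.

1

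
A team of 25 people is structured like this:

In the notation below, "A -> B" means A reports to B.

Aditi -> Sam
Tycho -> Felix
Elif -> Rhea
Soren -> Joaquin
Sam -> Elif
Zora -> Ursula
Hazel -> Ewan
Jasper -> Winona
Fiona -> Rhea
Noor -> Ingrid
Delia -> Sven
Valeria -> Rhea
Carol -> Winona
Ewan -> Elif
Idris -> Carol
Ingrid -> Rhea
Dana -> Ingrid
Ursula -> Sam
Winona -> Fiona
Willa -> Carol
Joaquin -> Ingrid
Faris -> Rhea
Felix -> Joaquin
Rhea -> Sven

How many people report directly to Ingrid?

Ingrid directly manages Joaquin, Dana, Noor. That is 3 direct reports.

3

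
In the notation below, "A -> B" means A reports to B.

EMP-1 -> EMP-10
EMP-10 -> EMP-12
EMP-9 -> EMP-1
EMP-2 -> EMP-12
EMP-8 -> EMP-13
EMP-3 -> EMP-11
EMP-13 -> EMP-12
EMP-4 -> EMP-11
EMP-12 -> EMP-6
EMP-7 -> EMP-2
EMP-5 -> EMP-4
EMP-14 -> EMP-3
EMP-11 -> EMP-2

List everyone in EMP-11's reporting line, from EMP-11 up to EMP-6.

EMP-11 reports to EMP-2. EMP-2 reports to EMP-12. EMP-12 reports to EMP-6. EMP-6 is at the top.

EMP-11 -> EMP-2 -> EMP-12 -> EMP-6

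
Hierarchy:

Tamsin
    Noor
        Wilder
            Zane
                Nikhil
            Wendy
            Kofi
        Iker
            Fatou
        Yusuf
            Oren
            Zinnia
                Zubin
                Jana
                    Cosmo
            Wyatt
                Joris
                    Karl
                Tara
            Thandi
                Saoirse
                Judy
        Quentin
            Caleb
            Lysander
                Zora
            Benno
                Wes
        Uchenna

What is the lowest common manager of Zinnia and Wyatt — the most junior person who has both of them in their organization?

Zinnia's chain of managers is Yusuf, Noor, Tamsin. Wyatt's chain of managers is Yusuf, Noor, Tamsin. The first manager that appears in both chains is Yusuf.

Yusuf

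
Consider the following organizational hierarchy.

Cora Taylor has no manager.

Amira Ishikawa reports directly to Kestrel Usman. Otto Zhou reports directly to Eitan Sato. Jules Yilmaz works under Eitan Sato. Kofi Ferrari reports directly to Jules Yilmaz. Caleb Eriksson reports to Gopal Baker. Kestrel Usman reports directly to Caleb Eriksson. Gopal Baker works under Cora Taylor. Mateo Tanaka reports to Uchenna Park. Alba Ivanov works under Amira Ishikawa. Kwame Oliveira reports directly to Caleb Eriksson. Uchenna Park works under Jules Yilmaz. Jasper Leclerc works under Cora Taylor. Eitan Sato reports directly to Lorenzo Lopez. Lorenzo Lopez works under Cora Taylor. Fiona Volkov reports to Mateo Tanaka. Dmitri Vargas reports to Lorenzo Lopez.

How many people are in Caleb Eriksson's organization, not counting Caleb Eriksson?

Caleb Eriksson directly manages Kestrel Usman, Kwame Oliveira. Under Kestrel Usman: Amira Ishikawa, Alba Ivanov (2). Kwame Oliveira has no reports. So Caleb Eriksson's organization is 2 direct reports plus everyone under them: 3 + 1 = 4.

4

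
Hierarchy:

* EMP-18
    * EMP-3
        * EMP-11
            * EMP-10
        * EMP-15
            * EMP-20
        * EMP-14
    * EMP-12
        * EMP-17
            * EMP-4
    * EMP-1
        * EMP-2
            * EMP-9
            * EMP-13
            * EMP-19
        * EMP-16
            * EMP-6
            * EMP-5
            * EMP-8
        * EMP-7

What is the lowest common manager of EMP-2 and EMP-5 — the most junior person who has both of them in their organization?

EMP-1

EMP-2's chain of managers is EMP-1, EMP-18. EMP-5's chain of managers is EMP-16, EMP-1, EMP-18. The first manager that appears in both chains is EMP-1.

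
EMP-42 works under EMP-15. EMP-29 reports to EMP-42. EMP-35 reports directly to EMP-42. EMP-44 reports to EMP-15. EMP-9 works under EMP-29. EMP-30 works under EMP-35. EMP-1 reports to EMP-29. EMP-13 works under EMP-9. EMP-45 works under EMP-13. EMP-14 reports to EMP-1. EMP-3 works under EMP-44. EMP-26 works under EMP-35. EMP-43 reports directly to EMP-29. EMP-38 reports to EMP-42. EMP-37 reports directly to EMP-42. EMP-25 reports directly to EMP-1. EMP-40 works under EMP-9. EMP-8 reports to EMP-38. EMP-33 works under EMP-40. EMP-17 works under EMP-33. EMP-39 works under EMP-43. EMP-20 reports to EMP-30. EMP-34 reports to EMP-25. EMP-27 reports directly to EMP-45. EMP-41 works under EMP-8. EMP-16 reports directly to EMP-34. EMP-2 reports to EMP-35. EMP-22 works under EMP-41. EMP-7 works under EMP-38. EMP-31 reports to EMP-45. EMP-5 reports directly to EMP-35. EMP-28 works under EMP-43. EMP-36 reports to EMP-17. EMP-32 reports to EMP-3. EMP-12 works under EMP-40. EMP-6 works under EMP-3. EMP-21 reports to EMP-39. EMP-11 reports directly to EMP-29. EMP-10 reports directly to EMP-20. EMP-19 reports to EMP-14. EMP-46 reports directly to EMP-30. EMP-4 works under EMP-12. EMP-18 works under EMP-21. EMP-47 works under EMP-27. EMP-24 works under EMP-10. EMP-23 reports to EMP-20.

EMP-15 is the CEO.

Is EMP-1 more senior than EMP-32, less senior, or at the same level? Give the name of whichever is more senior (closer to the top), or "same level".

same level

Both EMP-1 and EMP-32 are 3 levels below EMP-15.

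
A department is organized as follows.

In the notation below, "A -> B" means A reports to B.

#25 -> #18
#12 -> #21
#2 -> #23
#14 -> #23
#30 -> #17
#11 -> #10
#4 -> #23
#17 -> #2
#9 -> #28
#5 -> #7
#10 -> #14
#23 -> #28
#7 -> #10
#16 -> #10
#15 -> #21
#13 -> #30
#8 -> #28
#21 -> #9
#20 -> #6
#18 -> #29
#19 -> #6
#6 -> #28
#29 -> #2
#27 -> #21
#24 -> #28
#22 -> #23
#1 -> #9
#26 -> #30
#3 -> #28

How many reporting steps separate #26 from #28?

5

Chain from #26 up to #28: #26 → #30 → #17 → #2 → #23 → #28. That is 5 steps up, so #26 is 5 levels below #28.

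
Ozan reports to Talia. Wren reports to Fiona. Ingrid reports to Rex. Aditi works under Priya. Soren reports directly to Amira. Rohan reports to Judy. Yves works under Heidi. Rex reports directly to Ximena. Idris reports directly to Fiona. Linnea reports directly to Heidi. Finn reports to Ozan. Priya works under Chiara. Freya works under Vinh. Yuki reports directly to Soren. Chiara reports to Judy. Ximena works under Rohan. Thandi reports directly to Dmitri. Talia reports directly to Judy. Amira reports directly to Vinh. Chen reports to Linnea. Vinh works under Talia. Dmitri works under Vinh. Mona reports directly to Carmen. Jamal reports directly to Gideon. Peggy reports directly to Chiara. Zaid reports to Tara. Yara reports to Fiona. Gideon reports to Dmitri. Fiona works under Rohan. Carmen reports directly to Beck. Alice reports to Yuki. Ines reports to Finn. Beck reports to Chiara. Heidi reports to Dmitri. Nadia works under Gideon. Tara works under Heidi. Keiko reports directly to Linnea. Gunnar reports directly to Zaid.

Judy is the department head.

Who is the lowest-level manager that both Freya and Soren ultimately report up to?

Vinh

Freya's chain of managers is Vinh, Talia, Judy. Soren's chain of managers is Amira, Vinh, Talia, Judy. The first manager that appears in both chains is Vinh.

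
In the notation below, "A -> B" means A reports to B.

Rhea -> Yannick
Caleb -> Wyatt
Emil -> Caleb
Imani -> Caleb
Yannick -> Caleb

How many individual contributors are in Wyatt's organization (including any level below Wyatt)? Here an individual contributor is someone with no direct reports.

3

The people in Wyatt's organization with no one reporting to them are Imani, Rhea, Emil. That is 3.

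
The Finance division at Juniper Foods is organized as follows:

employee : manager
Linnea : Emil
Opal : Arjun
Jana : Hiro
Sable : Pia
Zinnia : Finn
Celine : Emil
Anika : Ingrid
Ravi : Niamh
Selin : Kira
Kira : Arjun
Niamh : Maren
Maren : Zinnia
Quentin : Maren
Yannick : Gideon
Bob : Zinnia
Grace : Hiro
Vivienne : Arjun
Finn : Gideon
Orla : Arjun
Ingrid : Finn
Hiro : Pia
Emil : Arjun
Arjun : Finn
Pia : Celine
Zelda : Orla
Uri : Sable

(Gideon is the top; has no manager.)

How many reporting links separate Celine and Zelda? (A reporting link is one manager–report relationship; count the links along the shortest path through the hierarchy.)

Celine is 2 levels below Arjun, and Zelda is 2 levels below Arjun (their lowest common manager). The shortest path runs up from Celine to Arjun and back down to Zelda: 2 + 2 = 4 links.

4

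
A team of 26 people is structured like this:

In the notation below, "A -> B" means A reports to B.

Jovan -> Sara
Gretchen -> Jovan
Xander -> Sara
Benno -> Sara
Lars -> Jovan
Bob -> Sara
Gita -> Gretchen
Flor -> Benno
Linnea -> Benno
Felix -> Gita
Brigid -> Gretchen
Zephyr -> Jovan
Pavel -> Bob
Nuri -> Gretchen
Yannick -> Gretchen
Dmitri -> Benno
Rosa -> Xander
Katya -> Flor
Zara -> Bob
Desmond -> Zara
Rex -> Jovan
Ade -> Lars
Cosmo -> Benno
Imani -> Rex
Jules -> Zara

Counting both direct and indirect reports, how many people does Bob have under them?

4

Bob directly manages Pavel, Zara. Pavel has no reports. Under Zara: Jules, Desmond (2). So Bob's organization is 2 direct reports plus everyone under them: 1 + 3 = 4.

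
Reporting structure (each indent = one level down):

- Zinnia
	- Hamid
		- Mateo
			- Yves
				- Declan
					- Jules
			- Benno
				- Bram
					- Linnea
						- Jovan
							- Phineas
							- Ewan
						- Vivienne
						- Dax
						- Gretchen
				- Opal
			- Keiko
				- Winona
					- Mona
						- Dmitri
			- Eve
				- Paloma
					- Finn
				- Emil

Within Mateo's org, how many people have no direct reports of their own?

The people in Mateo's organization with no one reporting to them are Emil, Finn, Dmitri, Opal, Gretchen, Dax, Vivienne, Ewan, Phineas, Jules. That is 10.

10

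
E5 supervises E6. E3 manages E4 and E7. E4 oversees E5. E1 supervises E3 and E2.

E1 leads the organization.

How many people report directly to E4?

E4 directly manages E5. That is 1 direct report.

1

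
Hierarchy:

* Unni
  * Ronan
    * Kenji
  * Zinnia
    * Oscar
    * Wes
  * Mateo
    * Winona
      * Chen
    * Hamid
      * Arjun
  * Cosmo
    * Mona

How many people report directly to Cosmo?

Cosmo directly manages Mona. That is 1 direct report.

1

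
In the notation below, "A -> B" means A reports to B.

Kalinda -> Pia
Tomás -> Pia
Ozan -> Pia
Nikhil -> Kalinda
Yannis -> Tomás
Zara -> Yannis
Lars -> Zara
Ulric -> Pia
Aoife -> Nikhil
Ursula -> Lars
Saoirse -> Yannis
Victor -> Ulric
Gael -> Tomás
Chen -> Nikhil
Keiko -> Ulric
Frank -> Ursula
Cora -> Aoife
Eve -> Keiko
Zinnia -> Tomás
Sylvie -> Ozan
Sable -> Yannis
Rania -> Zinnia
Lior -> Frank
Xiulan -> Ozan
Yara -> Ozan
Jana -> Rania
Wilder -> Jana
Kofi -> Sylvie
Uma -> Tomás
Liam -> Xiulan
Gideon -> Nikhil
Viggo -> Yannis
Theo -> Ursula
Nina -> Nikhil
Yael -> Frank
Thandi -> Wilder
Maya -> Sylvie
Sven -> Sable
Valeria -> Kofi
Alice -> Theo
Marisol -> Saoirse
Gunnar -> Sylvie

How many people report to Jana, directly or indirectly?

2

Jana directly manages Wilder. Under Wilder: Thandi (1). That's 2 in total.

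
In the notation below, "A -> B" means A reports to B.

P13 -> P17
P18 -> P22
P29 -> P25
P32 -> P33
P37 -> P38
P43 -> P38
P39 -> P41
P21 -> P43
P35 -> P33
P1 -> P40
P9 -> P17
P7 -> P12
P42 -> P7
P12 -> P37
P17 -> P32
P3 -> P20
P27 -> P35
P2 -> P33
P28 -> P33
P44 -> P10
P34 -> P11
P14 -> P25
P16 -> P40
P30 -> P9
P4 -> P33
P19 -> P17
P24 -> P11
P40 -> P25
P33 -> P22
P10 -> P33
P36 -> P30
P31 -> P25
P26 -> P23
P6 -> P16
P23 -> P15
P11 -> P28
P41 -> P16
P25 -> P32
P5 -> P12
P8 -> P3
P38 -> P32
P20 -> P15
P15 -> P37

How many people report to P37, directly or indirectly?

10

P37 directly manages P12, P15. Under P12: P5, P7, P42 (3). Under P15: P20, P3, P8, P23, P26 (5). So P37's organization is 2 direct reports plus everyone under them: 4 + 6 = 10.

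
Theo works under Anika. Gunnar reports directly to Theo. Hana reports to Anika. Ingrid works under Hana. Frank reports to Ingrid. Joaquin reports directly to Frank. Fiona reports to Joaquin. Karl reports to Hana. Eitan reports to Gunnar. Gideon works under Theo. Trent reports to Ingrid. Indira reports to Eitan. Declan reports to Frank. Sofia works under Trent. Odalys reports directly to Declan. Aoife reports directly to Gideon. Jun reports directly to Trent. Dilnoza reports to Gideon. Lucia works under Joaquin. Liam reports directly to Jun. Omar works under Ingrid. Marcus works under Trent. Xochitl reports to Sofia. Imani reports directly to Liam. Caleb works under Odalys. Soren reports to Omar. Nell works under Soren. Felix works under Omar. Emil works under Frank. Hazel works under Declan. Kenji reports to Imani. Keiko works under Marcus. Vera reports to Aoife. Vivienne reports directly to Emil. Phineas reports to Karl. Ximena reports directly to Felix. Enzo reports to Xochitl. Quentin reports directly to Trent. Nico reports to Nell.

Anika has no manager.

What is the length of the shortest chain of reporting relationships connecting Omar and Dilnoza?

6

Omar is 3 levels below Anika, and Dilnoza is 3 levels below Anika (their lowest common manager). The shortest path runs up from Omar to Anika and back down to Dilnoza: 3 + 3 = 6 links.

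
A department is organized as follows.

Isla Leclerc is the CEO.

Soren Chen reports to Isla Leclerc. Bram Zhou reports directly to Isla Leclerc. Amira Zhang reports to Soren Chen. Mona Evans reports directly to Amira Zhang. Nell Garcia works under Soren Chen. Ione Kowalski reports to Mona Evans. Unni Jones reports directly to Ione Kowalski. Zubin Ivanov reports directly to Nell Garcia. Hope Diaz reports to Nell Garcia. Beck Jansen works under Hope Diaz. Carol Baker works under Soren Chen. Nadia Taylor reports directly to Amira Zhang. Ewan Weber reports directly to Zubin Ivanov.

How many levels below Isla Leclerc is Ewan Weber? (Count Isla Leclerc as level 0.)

Chain from Ewan Weber up to Isla Leclerc: Ewan Weber → Zubin Ivanov → Nell Garcia → Soren Chen → Isla Leclerc. That is 4 steps up, so Ewan Weber is 4 levels below Isla Leclerc.

4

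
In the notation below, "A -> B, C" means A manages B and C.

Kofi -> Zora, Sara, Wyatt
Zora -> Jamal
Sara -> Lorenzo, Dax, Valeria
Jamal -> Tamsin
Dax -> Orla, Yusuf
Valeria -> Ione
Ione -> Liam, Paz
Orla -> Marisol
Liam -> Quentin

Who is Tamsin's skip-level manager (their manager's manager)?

Tamsin reports to Jamal, and Jamal reports to Zora. So Tamsin's skip-level manager is Zora.

Zora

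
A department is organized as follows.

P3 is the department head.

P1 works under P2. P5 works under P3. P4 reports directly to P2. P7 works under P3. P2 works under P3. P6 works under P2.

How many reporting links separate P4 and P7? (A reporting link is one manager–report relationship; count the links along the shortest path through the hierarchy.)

P4 is 2 levels below P3, and P7 is 1 level below P3 (their lowest common manager). The shortest path runs up from P4 to P3 and back down to P7: 2 + 1 = 3 links.

3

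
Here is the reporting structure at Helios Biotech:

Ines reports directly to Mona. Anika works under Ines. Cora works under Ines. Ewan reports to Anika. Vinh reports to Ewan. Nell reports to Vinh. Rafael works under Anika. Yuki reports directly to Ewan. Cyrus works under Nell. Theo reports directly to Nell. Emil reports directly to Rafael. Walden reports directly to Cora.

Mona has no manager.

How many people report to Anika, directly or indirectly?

Anika directly manages Ewan, Rafael. Under Ewan: Yuki, Vinh, Nell, Theo, Cyrus (5). Under Rafael: Emil (1). So Anika's organization is 2 direct reports plus everyone under them: 6 + 2 = 8.

8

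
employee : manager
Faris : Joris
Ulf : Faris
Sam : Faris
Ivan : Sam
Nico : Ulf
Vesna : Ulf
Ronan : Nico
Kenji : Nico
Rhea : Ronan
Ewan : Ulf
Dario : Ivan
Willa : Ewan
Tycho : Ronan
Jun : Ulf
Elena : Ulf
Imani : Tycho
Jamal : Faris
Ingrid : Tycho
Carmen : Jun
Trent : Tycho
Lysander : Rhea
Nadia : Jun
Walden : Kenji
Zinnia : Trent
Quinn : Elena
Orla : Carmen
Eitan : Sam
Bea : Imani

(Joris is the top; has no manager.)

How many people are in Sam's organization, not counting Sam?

3

Sam directly manages Ivan, Eitan. Under Ivan: Dario (1). Eitan has no reports. So Sam's organization is 2 direct reports plus everyone under them: 2 + 1 = 3.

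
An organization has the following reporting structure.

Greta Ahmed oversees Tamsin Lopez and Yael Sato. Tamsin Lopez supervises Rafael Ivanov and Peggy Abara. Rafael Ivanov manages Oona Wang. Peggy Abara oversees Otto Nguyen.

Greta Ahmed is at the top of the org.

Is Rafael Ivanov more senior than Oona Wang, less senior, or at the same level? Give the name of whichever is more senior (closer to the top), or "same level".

Rafael Ivanov

Rafael Ivanov is 2 levels below Greta Ahmed; Oona Wang is 3. Rafael Ivanov is higher.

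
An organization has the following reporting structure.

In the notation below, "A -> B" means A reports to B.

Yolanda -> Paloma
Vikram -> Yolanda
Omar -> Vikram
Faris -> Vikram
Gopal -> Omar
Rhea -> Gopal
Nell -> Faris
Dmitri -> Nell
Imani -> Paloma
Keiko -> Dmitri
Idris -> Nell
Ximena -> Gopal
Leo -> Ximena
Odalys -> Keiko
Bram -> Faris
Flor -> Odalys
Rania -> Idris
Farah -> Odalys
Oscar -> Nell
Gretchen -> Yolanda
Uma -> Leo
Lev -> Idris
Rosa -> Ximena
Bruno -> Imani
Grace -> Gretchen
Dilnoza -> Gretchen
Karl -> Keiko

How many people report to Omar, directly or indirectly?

6

Omar directly manages Gopal. Under Gopal: Ximena, Rosa, Leo, Uma, Rhea (5). That's 6 in total.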